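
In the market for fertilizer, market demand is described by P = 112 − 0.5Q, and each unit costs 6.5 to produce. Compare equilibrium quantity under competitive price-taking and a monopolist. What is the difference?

Perfect competition: P = MC = 6.5, so 112 − 0.5Q = 6.5 and Q = 211.
The monopolist equates marginal revenue to marginal cost: 112 − Q = 6.5, so Q = 105.5. From demand, P = 59.25.
Change in equilibrium quantity: 105.5 − 211 = −105.5.

Equilibrium quantity falls by 105.5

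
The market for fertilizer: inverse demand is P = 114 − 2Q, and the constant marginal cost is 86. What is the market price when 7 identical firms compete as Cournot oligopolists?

With 7 symmetric Cournot firms, each firm's FOC gives 114 − 16q = 86, so q = 1.75, Q = 7·1.75 = 12.25, and P = 89.5.

P = 89.5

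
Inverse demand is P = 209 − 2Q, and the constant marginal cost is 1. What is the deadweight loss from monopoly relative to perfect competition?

DWL = 2704

Under competition P = MC = 1, so Q = (209 − 1)/2 = 104.
A monopolist chooses Q where MR = MC. MR = 209 − 4Q; setting this equal to 1 gives Q = 52 and P = 105.
DWL is the triangle between Q = 52 and Q = 104: ½·(104 − 52)·(105 − 1) = 2704.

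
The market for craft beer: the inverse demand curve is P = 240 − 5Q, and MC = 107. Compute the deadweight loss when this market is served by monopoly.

Perfect competition: P = MC = 107, so 240 − 5Q = 107 and Q = 26.6.
The monopolist equates marginal revenue to marginal cost: 240 − 10Q = 107, so Q = 13.3. From demand, P = 173.5.
DWL is the triangle between Q = 13.3 and Q = 26.6: ½·(26.6 − 13.3)·(173.5 − 107) = 442.225.

DWL = 442.225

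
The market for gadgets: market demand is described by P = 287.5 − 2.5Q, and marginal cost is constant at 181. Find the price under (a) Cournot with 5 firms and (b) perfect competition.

Cournot: P = 198.75; Competition: P = 181

With 5 symmetric Cournot firms, each firm's FOC gives 287.5 − 15q = 181, so q = 7.1, Q = 5·7.1 = 35.5, and P = 198.75.
Competitive firms price at marginal cost: P = 181, giving Q = 42.6.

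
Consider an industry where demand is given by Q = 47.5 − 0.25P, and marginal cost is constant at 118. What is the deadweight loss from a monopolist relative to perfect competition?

DWL = 162

Inverting demand: P = 190 − 4Q.
Perfect competition: P = MC = 118, so 190 − 4Q = 118 and Q = 18.
A monopolist chooses Q where MR = MC. MR = 190 − 8Q; setting this equal to 118 gives Q = 9 and P = 154.
DWL is the triangle between Q = 9 and Q = 18: ½·(18 − 9)·(154 − 118) = 162.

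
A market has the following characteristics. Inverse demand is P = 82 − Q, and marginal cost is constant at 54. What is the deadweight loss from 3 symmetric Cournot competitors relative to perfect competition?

Perfect competition: P = MC = 54, so 82 − Q = 54 and Q = 28.
With 3 symmetric Cournot firms, each firm's FOC gives 82 − 4q = 54, so q = 7, Q = 3·7 = 21, and P = 61.
DWL is the triangle between Q = 21 and Q = 28: ½·(28 − 21)·(61 − 54) = 24.5.

DWL = 24.5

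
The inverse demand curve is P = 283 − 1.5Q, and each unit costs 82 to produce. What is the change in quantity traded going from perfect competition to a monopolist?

Perfect competition: P = MC = 82, so 283 − 1.5Q = 82 and Q = 134.
A monopolist chooses Q where MR = MC. MR = 283 − 3Q; setting this equal to 82 gives Q = 67 and P = 182.5.
Change in quantity traded: 67 − 134 = −67.

Quantity traded falls by 67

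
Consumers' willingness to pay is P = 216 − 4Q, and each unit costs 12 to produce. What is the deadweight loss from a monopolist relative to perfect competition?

DWL = 1300.5

Perfect competition: P = MC = 12, so 216 − 4Q = 12 and Q = 51.
The monopolist equates marginal revenue to marginal cost: 216 − 8Q = 12, so Q = 25.5. From demand, P = 114.
DWL is the triangle between Q = 25.5 and Q = 51: ½·(51 − 25.5)·(114 − 12) = 1300.5.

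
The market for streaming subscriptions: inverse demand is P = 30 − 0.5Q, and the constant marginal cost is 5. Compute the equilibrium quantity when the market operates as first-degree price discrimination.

A perfectly discriminating monopolist sells every unit with P(Q) ≥ MC(Q), so output equals the competitive quantity Q = 50. Each buyer pays their reservation price, so CS = 0 and the firm captures all surplus.

Q = 50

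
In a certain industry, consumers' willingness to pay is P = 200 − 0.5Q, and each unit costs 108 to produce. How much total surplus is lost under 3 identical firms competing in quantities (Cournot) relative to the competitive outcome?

DWL = 529

Perfect competition: P = MC = 108, so 200 − 0.5Q = 108 and Q = 184.
In a 3-firm Cournot equilibrium, symmetry and the first-order condition give q = (200 − 108)/(2) = 46. So Q = 138 and P = 131.
DWL is the triangle between Q = 138 and Q = 184: ½·(184 − 138)·(131 − 108) = 529.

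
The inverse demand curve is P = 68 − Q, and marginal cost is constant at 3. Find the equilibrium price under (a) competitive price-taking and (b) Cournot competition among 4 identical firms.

Under competition P = MC = 3, so Q = (68 − 3)/1 = 65.
With 4 symmetric Cournot firms, each firm's FOC gives 68 − 5q = 3, so q = 13, Q = 4·13 = 52, and P = 16.

Competition: P = 3; Cournot: P = 16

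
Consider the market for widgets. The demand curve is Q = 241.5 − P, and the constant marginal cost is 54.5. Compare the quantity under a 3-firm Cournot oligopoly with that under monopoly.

Cournot: Q = 140.25; Monopoly: Q = 93.5

Inverting demand: P = 241.5 − Q.
Cournot with 3 identical firms: the symmetric best-response condition is 241.5 − 4q = 54.5. Each firm produces q = 46.75, total output Q = 140.25, price P = 101.25.
The monopolist equates marginal revenue to marginal cost: 241.5 − 2Q = 54.5, so Q = 93.5. From demand, P = 148.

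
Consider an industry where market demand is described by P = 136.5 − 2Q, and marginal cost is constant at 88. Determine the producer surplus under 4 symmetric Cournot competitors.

PS = 188.18

In a 4-firm Cournot equilibrium, symmetry and the first-order condition give q = (136.5 − 88)/(10) = 4.85. So Q = 19.4 and P = 97.7.
PS = (97.7 − 88)·19.4 = 188.18.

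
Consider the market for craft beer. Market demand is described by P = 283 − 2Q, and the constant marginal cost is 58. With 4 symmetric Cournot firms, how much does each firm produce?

q_i = 22.5

Cournot with 4 identical firms: the symmetric best-response condition is 283 − 10q = 58. Each firm produces q = 22.5, total output Q = 90, price P = 103.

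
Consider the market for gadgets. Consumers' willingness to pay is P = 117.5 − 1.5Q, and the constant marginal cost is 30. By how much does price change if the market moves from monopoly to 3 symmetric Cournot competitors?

Price falls by 21.875

Monopoly sets MR = MC: 117.5 − 3Q = 30 ⇒ Q = 175/6, P = 117.5 − 1.5·175/6 = 73.75.
With 3 symmetric Cournot firms, each firm's FOC gives 117.5 − 6q = 30, so q = 175/12, Q = 3·175/12 = 43.75, and P = 51.875.
Change in price: 51.875 − 73.75 = −21.875.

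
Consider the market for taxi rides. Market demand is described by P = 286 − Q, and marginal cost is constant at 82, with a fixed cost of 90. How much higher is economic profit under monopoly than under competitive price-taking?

Under competition P = MC = 82, so Q = (286 − 82)/1 = 204.
Profit = (82 − 82)·204 − 90 = −90.
A monopolist chooses Q where MR = MC. MR = 286 − 2Q; setting this equal to 82 gives Q = 102 and P = 184.
Profit = (184 − 82)·102 − 90 = 10314.
Change in economic profit: 10314 − −90 = 10404.

π rises by 10404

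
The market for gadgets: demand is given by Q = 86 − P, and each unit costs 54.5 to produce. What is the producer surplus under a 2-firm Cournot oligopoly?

PS = 220.5

Inverting demand: P = 86 − Q.
Cournot with 2 identical firms: the symmetric best-response condition is 86 − 3q = 54.5. Each firm produces q = 10.5, total output Q = 21, price P = 65.
PS = (65 − 54.5)·21 = 220.5.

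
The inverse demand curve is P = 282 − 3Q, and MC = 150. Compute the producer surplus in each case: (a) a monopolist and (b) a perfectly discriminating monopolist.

The monopolist equates marginal revenue to marginal cost: 282 − 6Q = 150, so Q = 22. From demand, P = 216.
PS = (216 − 150)·22 = 1452.
With perfect price discrimination, output is the efficient level Q = 44 (where demand meets MC), but every buyer pays their willingness to pay: CS = 0 and PS = total surplus.
PS = ½·(282 − 150)·44 = 2904.

Monopoly: PS = 1452; Perfect PD: PS = 2904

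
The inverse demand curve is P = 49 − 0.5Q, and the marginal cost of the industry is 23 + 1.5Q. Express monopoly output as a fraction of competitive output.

The monopolist equates marginal revenue to marginal cost: 49 − Q = 23 + 1.5Q, so Q = 10.4. From demand, P = 43.8.
Competitive equilibrium sets price equal to marginal cost: 49 − 0.5Q = 23 + 1.5Q, so Q = 13 and P = 42.5.
Ratio Q_m/Q_c = 10.4/13 = 0.8.

Q_m/Q_c = 0.8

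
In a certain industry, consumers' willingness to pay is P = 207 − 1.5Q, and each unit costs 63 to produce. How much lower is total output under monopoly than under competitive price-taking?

Perfect competition: P = MC = 63, so 207 − 1.5Q = 63 and Q = 96.
A monopolist chooses Q where MR = MC. MR = 207 − 3Q; setting this equal to 63 gives Q = 48 and P = 135.
Change in total output: 48 − 96 = −48.

Q falls by 48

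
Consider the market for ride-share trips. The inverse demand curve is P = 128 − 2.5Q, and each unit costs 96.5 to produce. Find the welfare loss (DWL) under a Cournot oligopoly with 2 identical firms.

Under competition P = MC = 96.5, so Q = (128 − 96.5)/2.5 = 12.6.
With 2 symmetric Cournot firms, each firm's FOC gives 128 − 7.5q = 96.5, so q = 4.2, Q = 2·4.2 = 8.4, and P = 107.
DWL is the triangle between Q = 8.4 and Q = 12.6: ½·(12.6 − 8.4)·(107 − 96.5) = 22.05.

DWL = 22.05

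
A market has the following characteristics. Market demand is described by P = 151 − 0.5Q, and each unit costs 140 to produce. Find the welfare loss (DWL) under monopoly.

DWL = 30.25

Under competition P = MC = 140, so Q = (151 − 140)/0.5 = 22.
A monopolist chooses Q where MR = MC. MR = 151 − Q; setting this equal to 140 gives Q = 11 and P = 145.5.
DWL is the triangle between Q = 11 and Q = 22: ½·(22 − 11)·(145.5 − 140) = 30.25.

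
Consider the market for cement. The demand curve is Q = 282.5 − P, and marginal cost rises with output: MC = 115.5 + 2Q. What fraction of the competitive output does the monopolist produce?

Q_m/Q_c = 0.75

Inverting demand: P = 282.5 − Q.
A monopolist chooses Q where MR = MC. MR = 282.5 − 2Q; setting this equal to 115.5 + 2Q gives Q = 41.75 and P = 240.75.
Competitive equilibrium sets price equal to marginal cost: 282.5 − Q = 115.5 + 2Q, so Q = 167/3 and P = 1361/6.
Ratio Q_m/Q_c = 41.75/(167/3) = 0.75.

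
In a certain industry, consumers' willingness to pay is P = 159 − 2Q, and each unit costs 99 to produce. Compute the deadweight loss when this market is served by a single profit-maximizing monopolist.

Competitive firms price at marginal cost: P = 99, giving Q = 30.
Monopoly sets MR = MC: 159 − 4Q = 99 ⇒ Q = 15, P = 159 − 2·15 = 129.
DWL is the triangle between Q = 15 and Q = 30: ½·(30 − 15)·(129 − 99) = 225.

DWL = 225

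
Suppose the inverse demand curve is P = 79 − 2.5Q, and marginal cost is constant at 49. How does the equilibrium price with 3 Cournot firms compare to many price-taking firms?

Cournot: P = 56.5; Competition: P = 49

In a 3-firm Cournot equilibrium, symmetry and the first-order condition give q = (79 − 49)/(10) = 3. So Q = 9 and P = 56.5.
Under competition P = MC = 49, so Q = (79 − 49)/2.5 = 12.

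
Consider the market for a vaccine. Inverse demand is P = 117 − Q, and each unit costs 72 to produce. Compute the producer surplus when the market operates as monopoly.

PS = 506.25

A monopolist chooses Q where MR = MC. MR = 117 − 2Q; setting this equal to 72 gives Q = 22.5 and P = 94.5.
PS = (94.5 − 72)·22.5 = 506.25.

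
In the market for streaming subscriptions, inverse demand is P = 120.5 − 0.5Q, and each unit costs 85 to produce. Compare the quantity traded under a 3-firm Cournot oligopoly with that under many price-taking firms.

Cournot: Q = 53.25; Competition: Q = 71

In a 3-firm Cournot equilibrium, symmetry and the first-order condition give q = (120.5 − 85)/(2) = 17.75. So Q = 53.25 and P = 93.875.
Competitive firms price at marginal cost: P = 85, giving Q = 71.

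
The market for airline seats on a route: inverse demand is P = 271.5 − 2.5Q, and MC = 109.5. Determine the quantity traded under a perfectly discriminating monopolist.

Q = 64.8

Under first-degree price discrimination the firm charges each unit its demand price and produces up to where P = MC, i.e. Q = 64.8. Consumer surplus is zero; producer surplus equals total surplus.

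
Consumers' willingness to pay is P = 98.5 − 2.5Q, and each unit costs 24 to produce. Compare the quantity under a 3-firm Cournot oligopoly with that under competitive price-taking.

With 3 symmetric Cournot firms, each firm's FOC gives 98.5 − 10q = 24, so q = 7.45, Q = 3·7.45 = 22.35, and P = 42.625.
Perfect competition: P = MC = 24, so 98.5 − 2.5Q = 24 and Q = 29.8.

Cournot: Q = 22.35; Competition: Q = 29.8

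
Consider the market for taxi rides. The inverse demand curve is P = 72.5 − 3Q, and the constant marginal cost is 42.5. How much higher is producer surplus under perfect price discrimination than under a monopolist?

PS rises by 75

The monopolist equates marginal revenue to marginal cost: 72.5 − 6Q = 42.5, so Q = 5. From demand, P = 57.5.
PS = (57.5 − 42.5)·5 = 75.
Under first-degree price discrimination the firm charges each unit its demand price and produces up to where P = MC, i.e. Q = 10. Consumer surplus is zero; producer surplus equals total surplus.
PS = ½·(72.5 − 42.5)·10 = 150.
Change in producer surplus: 150 − 75 = 75.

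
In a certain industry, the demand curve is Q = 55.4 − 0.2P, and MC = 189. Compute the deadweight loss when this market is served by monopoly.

Inverting demand: P = 277 − 5Q.
Under competition P = MC = 189, so Q = (277 − 189)/5 = 17.6.
The monopolist equates marginal revenue to marginal cost: 277 − 10Q = 189, so Q = 8.8. From demand, P = 233.
DWL is the triangle between Q = 8.8 and Q = 17.6: ½·(17.6 − 8.8)·(233 − 189) = 193.6.

DWL = 193.6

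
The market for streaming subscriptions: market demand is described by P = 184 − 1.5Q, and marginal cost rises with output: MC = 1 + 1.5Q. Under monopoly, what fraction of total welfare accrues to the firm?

PS/TS = 0.75

A monopolist chooses Q where MR = MC. MR = 184 − 3Q; setting this equal to 1 + 1.5Q gives Q = 122/3 and P = 123.
CS = ½·(184 − 123)·122/3 = 3721/3.
PS = P·Q − VC(Q) = 123·122/3 − (1·122/3 + ½·1.5·(122/3)²) = 3721.
Share captured = PS/TS = 3721/(14884/3) = 0.75.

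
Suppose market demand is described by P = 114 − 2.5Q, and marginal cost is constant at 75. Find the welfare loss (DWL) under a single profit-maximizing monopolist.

Under competition P = MC = 75, so Q = (114 − 75)/2.5 = 15.6.
Monopoly sets MR = MC: 114 − 5Q = 75 ⇒ Q = 7.8, P = 114 − 2.5·7.8 = 94.5.
DWL is the triangle between Q = 7.8 and Q = 15.6: ½·(15.6 − 7.8)·(94.5 − 75) = 76.05.

DWL = 76.05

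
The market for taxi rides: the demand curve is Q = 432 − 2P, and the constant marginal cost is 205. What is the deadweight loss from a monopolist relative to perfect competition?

DWL = 30.25

Inverting demand: P = 216 − 0.5Q.
Competitive firms price at marginal cost: P = 205, giving Q = 22.
The monopolist equates marginal revenue to marginal cost: 216 − Q = 205, so Q = 11. From demand, P = 210.5.
DWL is the triangle between Q = 11 and Q = 22: ½·(22 − 11)·(210.5 − 205) = 30.25.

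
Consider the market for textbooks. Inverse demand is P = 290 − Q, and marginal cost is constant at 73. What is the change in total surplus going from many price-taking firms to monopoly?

Total surplus falls by 5886.125

Competitive firms price at marginal cost: P = 73, giving Q = 217.
CS = ½·(290 − 73)·217 = 23544.5; PS = (73 − 73)·217 = 0; TS = 23544.5.
The monopolist equates marginal revenue to marginal cost: 290 − 2Q = 73, so Q = 108.5. From demand, P = 181.5.
CS = ½·(290 − 181.5)·108.5 = 5886.125; PS = (181.5 − 73)·108.5 = 11772.25; TS = 17658.375.
Change in total surplus: 17658.375 − 23544.5 = −5886.125.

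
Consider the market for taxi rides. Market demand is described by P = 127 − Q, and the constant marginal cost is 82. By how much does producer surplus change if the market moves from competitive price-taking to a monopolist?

Producer surplus rises by 506.25

Under competition P = MC = 82, so Q = (127 − 82)/1 = 45.
PS = (82 − 82)·45 = 0.
Monopoly sets MR = MC: 127 − 2Q = 82 ⇒ Q = 22.5, P = 127 − 22.5 = 104.5.
PS = (104.5 − 82)·22.5 = 506.25.
Change in producer surplus: 506.25 − 0 = 506.25.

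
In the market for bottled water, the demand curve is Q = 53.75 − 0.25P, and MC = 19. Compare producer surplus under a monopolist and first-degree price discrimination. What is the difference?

Producer surplus rises by 2401

Inverting demand: P = 215 − 4Q.
Monopoly sets MR = MC: 215 − 8Q = 19 ⇒ Q = 24.5, P = 215 − 4·24.5 = 117.
PS = (117 − 19)·24.5 = 2401.
With perfect price discrimination, output is the efficient level Q = 49 (where demand meets MC), but every buyer pays their willingness to pay: CS = 0 and PS = total surplus.
PS = ½·(215 − 19)·49 = 4802.
Change in producer surplus: 4802 − 2401 = 2401.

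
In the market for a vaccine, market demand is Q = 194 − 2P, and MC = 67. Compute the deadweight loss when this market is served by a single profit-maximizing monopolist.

Inverting demand: P = 97 − 0.5Q.
Competitive firms price at marginal cost: P = 67, giving Q = 60.
Monopoly sets MR = MC: 97 − Q = 67 ⇒ Q = 30, P = 97 − 0.5·30 = 82.
DWL is the triangle between Q = 30 and Q = 60: ½·(60 − 30)·(82 − 67) = 225.

DWL = 225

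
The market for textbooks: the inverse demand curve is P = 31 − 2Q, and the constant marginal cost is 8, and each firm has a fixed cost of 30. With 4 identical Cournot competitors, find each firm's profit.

π_i = −19.42

Cournot with 4 identical firms: the symmetric best-response condition is 31 − 10q = 8. Each firm produces q = 2.3, total output Q = 9.2, price P = 12.6.
Each firm's profit = (12.6 − 8)·2.3 − 30 = −19.42.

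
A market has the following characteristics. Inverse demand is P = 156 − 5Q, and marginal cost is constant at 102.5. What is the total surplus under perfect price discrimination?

A perfectly discriminating monopolist sells every unit with P(Q) ≥ MC(Q), so output equals the competitive quantity Q = 10.7. Each buyer pays their reservation price, so CS = 0 and the firm captures all surplus.
TS = 286.225 (equal to competitive TS).

TS = 286.225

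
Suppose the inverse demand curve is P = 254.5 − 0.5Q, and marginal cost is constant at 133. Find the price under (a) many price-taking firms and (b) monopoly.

Under competition P = MC = 133, so Q = (254.5 − 133)/0.5 = 243.
Monopoly sets MR = MC: 254.5 − Q = 133 ⇒ Q = 121.5, P = 254.5 − 0.5·121.5 = 193.75.

Competition: P = 133; Monopoly: P = 193.75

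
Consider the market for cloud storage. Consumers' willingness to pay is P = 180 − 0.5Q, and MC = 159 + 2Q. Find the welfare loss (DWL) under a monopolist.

Under competition P = MC: 180 − 0.5Q = 159 + 2Q ⇒ Q = 8.4, P = 175.8.
A monopolist chooses Q where MR = MC. MR = 180 − Q; setting this equal to 159 + 2Q gives Q = 7 and P = 176.5.
CS = ½·(180 − 175.8)·8.4 = 17.64; PS = (175.8·8.4 − 159·8.4 − ½·2·8.4²) = 70.56; TS = 88.2.
CS = ½·(180 − 176.5)·7 = 12.25; PS = (176.5·7 − 159·7 − ½·2·7²) = 73.5; TS = 85.75.
DWL = 88.2 − 85.75 = 2.45.

DWL = 2.45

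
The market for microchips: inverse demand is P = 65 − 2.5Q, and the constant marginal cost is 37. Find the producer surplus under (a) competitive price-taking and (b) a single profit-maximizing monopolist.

Competitive firms price at marginal cost: P = 37, giving Q = 11.2.
PS = (37 − 37)·11.2 = 0.
A monopolist chooses Q where MR = MC. MR = 65 − 5Q; setting this equal to 37 gives Q = 5.6 and P = 51.
PS = (51 − 37)·5.6 = 78.4.

Competition: PS = 0; Monopoly: PS = 78.4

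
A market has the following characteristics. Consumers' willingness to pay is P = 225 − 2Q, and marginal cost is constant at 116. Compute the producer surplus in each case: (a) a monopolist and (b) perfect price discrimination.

Monopoly: PS = 1485.125; Perfect PD: PS = 2970.25

A monopolist chooses Q where MR = MC. MR = 225 − 4Q; setting this equal to 116 gives Q = 27.25 and P = 170.5.
PS = (170.5 − 116)·27.25 = 1485.125.
A perfectly discriminating monopolist sells every unit with P(Q) ≥ MC(Q), so output equals the competitive quantity Q = 54.5. Each buyer pays their reservation price, so CS = 0 and the firm captures all surplus.
PS = ½·(225 − 116)·54.5 = 2970.25.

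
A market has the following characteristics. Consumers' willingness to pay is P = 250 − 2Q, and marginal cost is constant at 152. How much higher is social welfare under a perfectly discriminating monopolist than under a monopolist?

Monopoly sets MR = MC: 250 − 4Q = 152 ⇒ Q = 24.5, P = 250 − 2·24.5 = 201.
CS = ½·(250 − 201)·24.5 = 600.25; PS = (201 − 152)·24.5 = 1200.5; TS = 1800.75.
With perfect price discrimination, output is the efficient level Q = 49 (where demand meets MC), but every buyer pays their willingness to pay: CS = 0 and PS = total surplus.
TS = 2401 (equal to competitive TS).
Change in social welfare: 2401 − 1800.75 = 600.25.

Social welfare rises by 600.25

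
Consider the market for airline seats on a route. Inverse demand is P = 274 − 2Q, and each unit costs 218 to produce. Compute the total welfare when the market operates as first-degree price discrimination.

TS = 784

Under first-degree price discrimination the firm charges each unit its demand price and produces up to where P = MC, i.e. Q = 28. Consumer surplus is zero; producer surplus equals total surplus.
TS = 784 (equal to competitive TS).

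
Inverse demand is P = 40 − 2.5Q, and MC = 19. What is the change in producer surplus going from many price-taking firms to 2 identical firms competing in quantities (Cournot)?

Producer surplus rises by 39.2

Competitive firms price at marginal cost: P = 19, giving Q = 8.4.
PS = (19 − 19)·8.4 = 0.
With 2 symmetric Cournot firms, each firm's FOC gives 40 − 7.5q = 19, so q = 2.8, Q = 2·2.8 = 5.6, and P = 26.
PS = (26 − 19)·5.6 = 39.2.
Change in producer surplus: 39.2 − 0 = 39.2.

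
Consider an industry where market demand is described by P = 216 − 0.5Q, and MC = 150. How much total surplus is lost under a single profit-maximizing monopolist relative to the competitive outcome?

Competitive firms price at marginal cost: P = 150, giving Q = 132.
A monopolist chooses Q where MR = MC. MR = 216 − Q; setting this equal to 150 gives Q = 66 and P = 183.
DWL is the triangle between Q = 66 and Q = 132: ½·(132 − 66)·(183 − 150) = 1089.

DWL = 1089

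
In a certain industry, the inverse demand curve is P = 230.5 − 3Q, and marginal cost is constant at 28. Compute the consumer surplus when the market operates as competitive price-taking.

CS = 6834.375

Competitive firms price at marginal cost: P = 28, giving Q = 67.5.
CS = ½·(230.5 − 28)·67.5 = 6834.375.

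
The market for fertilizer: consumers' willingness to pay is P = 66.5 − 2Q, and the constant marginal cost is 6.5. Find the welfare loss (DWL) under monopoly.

Under competition P = MC = 6.5, so Q = (66.5 − 6.5)/2 = 30.
Monopoly sets MR = MC: 66.5 − 4Q = 6.5 ⇒ Q = 15, P = 66.5 − 2·15 = 36.5.
DWL is the triangle between Q = 15 and Q = 30: ½·(30 − 15)·(36.5 − 6.5) = 225.

DWL = 225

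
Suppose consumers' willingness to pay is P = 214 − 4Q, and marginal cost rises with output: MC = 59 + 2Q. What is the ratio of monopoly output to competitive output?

Monopoly sets MR = MC: 214 − 8Q = 59 + 2Q ⇒ Q = 15.5, P = 214 − 4·15.5 = 152.
Under competition P = MC: 214 − 4Q = 59 + 2Q ⇒ Q = 155/6, P = 332/3.
Ratio Q_m/Q_c = 15.5/(155/6) = 0.6.

Q_m/Q_c = 0.6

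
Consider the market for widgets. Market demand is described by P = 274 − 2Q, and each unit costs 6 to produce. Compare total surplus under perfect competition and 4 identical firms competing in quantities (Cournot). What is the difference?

TS falls by 718.24

Under competition P = MC = 6, so Q = (274 − 6)/2 = 134.
CS = ½·(274 − 6)·134 = 17956; PS = (6 − 6)·134 = 0; TS = 17956.
Cournot with 4 identical firms: the symmetric best-response condition is 274 − 10q = 6. Each firm produces q = 26.8, total output Q = 107.2, price P = 59.6.
CS = ½·(274 − 59.6)·107.2 = 11491.84; PS = (59.6 − 6)·107.2 = 5745.92; TS = 17237.76.
Change in total surplus: 17237.76 − 17956 = −718.24.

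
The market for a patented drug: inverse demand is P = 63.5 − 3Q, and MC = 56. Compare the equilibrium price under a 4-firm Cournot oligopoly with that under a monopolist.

Cournot: P = 57.5; Monopoly: P = 59.75

In a 4-firm Cournot equilibrium, symmetry and the first-order condition give q = (63.5 − 56)/(15) = 0.5. So Q = 2 and P = 57.5.
Monopoly sets MR = MC: 63.5 − 6Q = 56 ⇒ Q = 1.25, P = 63.5 − 3·1.25 = 59.75.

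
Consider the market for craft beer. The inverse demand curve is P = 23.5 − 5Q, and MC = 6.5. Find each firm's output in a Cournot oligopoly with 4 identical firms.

q_i = 0.68

Cournot with 4 identical firms: the symmetric best-response condition is 23.5 − 25q = 6.5. Each firm produces q = 0.68, total output Q = 2.72, price P = 9.9.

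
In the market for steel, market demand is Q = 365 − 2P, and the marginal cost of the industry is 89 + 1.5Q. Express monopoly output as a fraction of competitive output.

Inverting demand: P = 182.5 − 0.5Q.
A monopolist chooses Q where MR = MC. MR = 182.5 − Q; setting this equal to 89 + 1.5Q gives Q = 37.4 and P = 163.8.
Competitive equilibrium sets price equal to marginal cost: 182.5 − 0.5Q = 89 + 1.5Q, so Q = 46.75 and P = 159.125.
Ratio Q_m/Q_c = 37.4/46.75 = 0.8.

Q_m/Q_c = 0.8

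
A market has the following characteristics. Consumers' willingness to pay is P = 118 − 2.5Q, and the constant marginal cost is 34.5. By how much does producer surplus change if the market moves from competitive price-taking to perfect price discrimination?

Under competition P = MC = 34.5, so Q = (118 − 34.5)/2.5 = 33.4.
PS = (34.5 − 34.5)·33.4 = 0.
A perfectly discriminating monopolist sells every unit with P(Q) ≥ MC(Q), so output equals the competitive quantity Q = 33.4. Each buyer pays their reservation price, so CS = 0 and the firm captures all surplus.
PS = ½·(118 − 34.5)·33.4 = 1394.45.
Change in producer surplus: 1394.45 − 0 = 1394.45.

Producer surplus rises by 1394.45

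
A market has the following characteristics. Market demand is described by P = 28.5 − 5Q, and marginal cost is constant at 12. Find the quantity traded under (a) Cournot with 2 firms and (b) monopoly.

In a 2-firm Cournot equilibrium, symmetry and the first-order condition give q = (28.5 − 12)/(15) = 1.1. So Q = 2.2 and P = 17.5.
The monopolist equates marginal revenue to marginal cost: 28.5 − 10Q = 12, so Q = 1.65. From demand, P = 20.25.

Cournot: Q = 2.2; Monopoly: Q = 1.65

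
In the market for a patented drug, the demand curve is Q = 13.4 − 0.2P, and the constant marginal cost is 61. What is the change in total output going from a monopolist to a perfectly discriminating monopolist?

Total output rises by 0.6

Inverting demand: P = 67 − 5Q.
A monopolist chooses Q where MR = MC. MR = 67 − 10Q; setting this equal to 61 gives Q = 0.6 and P = 64.
With perfect price discrimination, output is the efficient level Q = 1.2 (where demand meets MC), but every buyer pays their willingness to pay: CS = 0 and PS = total surplus.
Change in total output: 1.2 − 0.6 = 0.6.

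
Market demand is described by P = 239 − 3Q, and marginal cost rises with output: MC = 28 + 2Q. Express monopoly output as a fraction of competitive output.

A monopolist chooses Q where MR = MC. MR = 239 − 6Q; setting this equal to 28 + 2Q gives Q = 26.375 and P = 159.875.
Under competition P = MC: 239 − 3Q = 28 + 2Q ⇒ Q = 42.2, P = 112.4.
Ratio Q_m/Q_c = 26.375/42.2 = 0.625.

Q_m/Q_c = 0.625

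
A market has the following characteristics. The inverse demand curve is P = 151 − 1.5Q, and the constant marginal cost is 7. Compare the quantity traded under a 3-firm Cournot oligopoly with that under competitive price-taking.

With 3 symmetric Cournot firms, each firm's FOC gives 151 − 6q = 7, so q = 24, Q = 3·24 = 72, and P = 43.
Under competition P = MC = 7, so Q = (151 − 7)/1.5 = 96.

Cournot: Q = 72; Competition: Q = 96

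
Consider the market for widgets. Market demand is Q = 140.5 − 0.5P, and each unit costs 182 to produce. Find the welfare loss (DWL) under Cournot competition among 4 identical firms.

Inverting demand: P = 281 − 2Q.
Competitive firms price at marginal cost: P = 182, giving Q = 49.5.
Cournot with 4 identical firms: the symmetric best-response condition is 281 − 10q = 182. Each firm produces q = 9.9, total output Q = 39.6, price P = 201.8.
DWL is the triangle between Q = 39.6 and Q = 49.5: ½·(49.5 − 39.6)·(201.8 − 182) = 98.01.

DWL = 98.01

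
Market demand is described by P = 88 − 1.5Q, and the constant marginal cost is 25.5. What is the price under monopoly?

P = 56.75

Monopoly sets MR = MC: 88 − 3Q = 25.5 ⇒ Q = 125/6, P = 88 − 1.5·125/6 = 56.75.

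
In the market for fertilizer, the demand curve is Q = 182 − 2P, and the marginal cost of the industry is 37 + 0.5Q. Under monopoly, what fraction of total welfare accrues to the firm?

PS/TS = 0.75

Inverting demand: P = 91 − 0.5Q.
Monopoly sets MR = MC: 91 − Q = 37 + 0.5Q ⇒ Q = 36, P = 91 − 0.5·36 = 73.
CS = ½·(91 − 73)·36 = 324.
PS = P·Q − VC(Q) = 73·36 − (37·36 + ½·0.5·36²) = 972.
Share captured = PS/TS = 972/1296 = 0.75.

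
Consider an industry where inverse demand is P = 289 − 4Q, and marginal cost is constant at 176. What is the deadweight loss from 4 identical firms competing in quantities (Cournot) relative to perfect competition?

DWL = 63.845

Under competition P = MC = 176, so Q = (289 − 176)/4 = 28.25.
Cournot with 4 identical firms: the symmetric best-response condition is 289 − 20q = 176. Each firm produces q = 5.65, total output Q = 22.6, price P = 198.6.
DWL is the triangle between Q = 22.6 and Q = 28.25: ½·(28.25 − 22.6)·(198.6 − 176) = 63.845.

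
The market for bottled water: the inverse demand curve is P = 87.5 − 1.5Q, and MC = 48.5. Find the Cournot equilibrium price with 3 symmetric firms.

P = 58.25

With 3 symmetric Cournot firms, each firm's FOC gives 87.5 − 6q = 48.5, so q = 6.5, Q = 3·6.5 = 19.5, and P = 58.25.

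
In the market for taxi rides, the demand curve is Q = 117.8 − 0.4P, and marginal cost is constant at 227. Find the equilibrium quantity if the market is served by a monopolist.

Q = 13.5

Inverting demand: P = 294.5 − 2.5Q.
The monopolist equates marginal revenue to marginal cost: 294.5 − 5Q = 227, so Q = 13.5. From demand, P = 260.75.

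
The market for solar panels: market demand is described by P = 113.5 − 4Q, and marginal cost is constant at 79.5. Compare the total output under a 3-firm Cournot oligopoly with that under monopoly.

Cournot: Q = 6.375; Monopoly: Q = 4.25

With 3 symmetric Cournot firms, each firm's FOC gives 113.5 − 16q = 79.5, so q = 2.125, Q = 3·2.125 = 6.375, and P = 88.
A monopolist chooses Q where MR = MC. MR = 113.5 − 8Q; setting this equal to 79.5 gives Q = 4.25 and P = 96.5.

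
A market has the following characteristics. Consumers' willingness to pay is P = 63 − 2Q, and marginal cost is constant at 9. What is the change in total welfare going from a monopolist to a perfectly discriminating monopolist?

The monopolist equates marginal revenue to marginal cost: 63 − 4Q = 9, so Q = 13.5. From demand, P = 36.
CS = ½·(63 − 36)·13.5 = 182.25; PS = (36 − 9)·13.5 = 364.5; TS = 546.75.
Under first-degree price discrimination the firm charges each unit its demand price and produces up to where P = MC, i.e. Q = 27. Consumer surplus is zero; producer surplus equals total surplus.
TS = 729 (equal to competitive TS).
Change in total welfare: 729 − 546.75 = 182.25.

Total welfare rises by 182.25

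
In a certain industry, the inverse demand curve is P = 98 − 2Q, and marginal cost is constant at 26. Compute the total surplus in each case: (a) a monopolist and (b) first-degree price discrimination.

Monopoly: TS = 972; Perfect PD: TS = 1296

Monopoly sets MR = MC: 98 − 4Q = 26 ⇒ Q = 18, P = 98 − 2·18 = 62.
CS = ½·(98 − 62)·18 = 324; PS = (62 − 26)·18 = 648; TS = 972.
With perfect price discrimination, output is the efficient level Q = 36 (where demand meets MC), but every buyer pays their willingness to pay: CS = 0 and PS = total surplus.
TS = 1296 (equal to competitive TS).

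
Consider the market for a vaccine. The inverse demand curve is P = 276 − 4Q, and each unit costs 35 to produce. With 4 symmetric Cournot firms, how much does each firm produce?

q_i = 12.05

In a 4-firm Cournot equilibrium, symmetry and the first-order condition give q = (276 − 35)/(20) = 12.05. So Q = 48.2 and P = 83.2.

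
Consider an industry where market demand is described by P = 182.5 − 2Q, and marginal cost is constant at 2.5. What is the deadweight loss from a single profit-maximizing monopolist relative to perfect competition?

Under competition P = MC = 2.5, so Q = (182.5 − 2.5)/2 = 90.
Monopoly sets MR = MC: 182.5 − 4Q = 2.5 ⇒ Q = 45, P = 182.5 − 2·45 = 92.5.
DWL is the triangle between Q = 45 and Q = 90: ½·(90 − 45)·(92.5 − 2.5) = 2025.

DWL = 2025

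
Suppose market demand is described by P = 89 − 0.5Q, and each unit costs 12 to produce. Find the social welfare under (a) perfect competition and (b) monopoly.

Under competition P = MC = 12, so Q = (89 − 12)/0.5 = 154.
CS = ½·(89 − 12)·154 = 5929; PS = (12 − 12)·154 = 0; TS = 5929.
Monopoly sets MR = MC: 89 − Q = 12 ⇒ Q = 77, P = 89 − 0.5·77 = 50.5.
CS = ½·(89 − 50.5)·77 = 1482.25; PS = (50.5 − 12)·77 = 2964.5; TS = 4446.75.

Competition: TS = 5929; Monopoly: TS = 4446.75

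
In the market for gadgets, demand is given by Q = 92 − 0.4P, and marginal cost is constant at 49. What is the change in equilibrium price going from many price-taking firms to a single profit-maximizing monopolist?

Equilibrium price rises by 90.5

Inverting demand: P = 230 − 2.5Q.
Perfect competition: P = MC = 49, so 230 − 2.5Q = 49 and Q = 72.4.
Monopoly sets MR = MC: 230 − 5Q = 49 ⇒ Q = 36.2, P = 230 − 2.5·36.2 = 139.5.
Change in equilibrium price: 139.5 − 49 = 90.5.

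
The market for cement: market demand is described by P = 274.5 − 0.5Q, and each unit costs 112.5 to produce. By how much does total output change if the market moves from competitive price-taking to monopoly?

Q falls by 162

Competitive firms price at marginal cost: P = 112.5, giving Q = 324.
A monopolist chooses Q where MR = MC. MR = 274.5 − Q; setting this equal to 112.5 gives Q = 162 and P = 193.5.
Change in total output: 162 − 324 = −162.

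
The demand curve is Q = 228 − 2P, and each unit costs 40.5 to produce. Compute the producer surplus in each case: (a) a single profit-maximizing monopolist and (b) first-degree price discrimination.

Inverting demand: P = 114 − 0.5Q.
The monopolist equates marginal revenue to marginal cost: 114 − Q = 40.5, so Q = 73.5. From demand, P = 77.25.
PS = (77.25 − 40.5)·73.5 = 2701.125.
With perfect price discrimination, output is the efficient level Q = 147 (where demand meets MC), but every buyer pays their willingness to pay: CS = 0 and PS = total surplus.
PS = ½·(114 − 40.5)·147 = 5402.25.

Monopoly: PS = 2701.125; Perfect PD: PS = 5402.25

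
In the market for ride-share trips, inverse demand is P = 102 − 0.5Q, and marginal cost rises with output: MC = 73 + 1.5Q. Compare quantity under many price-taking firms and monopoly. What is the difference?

Quantity falls by 2.9

Competitive equilibrium sets price equal to marginal cost: 102 − 0.5Q = 73 + 1.5Q, so Q = 14.5 and P = 94.75.
Monopoly sets MR = MC: 102 − Q = 73 + 1.5Q ⇒ Q = 11.6, P = 102 − 0.5·11.6 = 96.2.
Change in quantity: 11.6 − 14.5 = −2.9.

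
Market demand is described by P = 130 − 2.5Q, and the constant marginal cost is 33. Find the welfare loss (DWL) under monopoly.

DWL = 470.45

Competitive firms price at marginal cost: P = 33, giving Q = 38.8.
Monopoly sets MR = MC: 130 − 5Q = 33 ⇒ Q = 19.4, P = 130 − 2.5·19.4 = 81.5.
DWL is the triangle between Q = 19.4 and Q = 38.8: ½·(38.8 − 19.4)·(81.5 − 33) = 470.45.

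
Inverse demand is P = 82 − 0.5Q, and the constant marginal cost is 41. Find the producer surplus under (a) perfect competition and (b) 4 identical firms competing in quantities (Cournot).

Under competition P = MC = 41, so Q = (82 − 41)/0.5 = 82.
PS = (41 − 41)·82 = 0.
In a 4-firm Cournot equilibrium, symmetry and the first-order condition give q = (82 − 41)/(2.5) = 16.4. So Q = 65.6 and P = 49.2.
PS = (49.2 − 41)·65.6 = 537.92.

Competition: PS = 0; Cournot: PS = 537.92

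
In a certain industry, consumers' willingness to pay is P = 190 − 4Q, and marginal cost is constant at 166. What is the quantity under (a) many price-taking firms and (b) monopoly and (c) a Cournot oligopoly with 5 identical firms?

Competitive firms price at marginal cost: P = 166, giving Q = 6.
Monopoly sets MR = MC: 190 − 8Q = 166 ⇒ Q = 3, P = 190 − 4·3 = 178.
With 5 symmetric Cournot firms, each firm's FOC gives 190 − 24q = 166, so q = 1, Q = 5·1 = 5, and P = 170.

Competition: Q = 6; Monopoly: Q = 3; Cournot: Q = 5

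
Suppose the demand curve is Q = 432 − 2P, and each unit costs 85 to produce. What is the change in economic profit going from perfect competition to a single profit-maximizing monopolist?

Inverting demand: P = 216 − 0.5Q.
Competitive firms price at marginal cost: P = 85, giving Q = 262.
Profit = (85 − 85)·262 = 0.
The monopolist equates marginal revenue to marginal cost: 216 − Q = 85, so Q = 131. From demand, P = 150.5.
Profit = (150.5 − 85)·131 = 8580.5.
Change in economic profit: 8580.5 − 0 = 8580.5.

π rises by 8580.5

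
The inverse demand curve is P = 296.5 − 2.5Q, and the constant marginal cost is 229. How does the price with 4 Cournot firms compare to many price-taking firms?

Cournot: P = 242.5; Competition: P = 229

Cournot with 4 identical firms: the symmetric best-response condition is 296.5 − 12.5q = 229. Each firm produces q = 5.4, total output Q = 21.6, price P = 242.5.
Under competition P = MC = 229, so Q = (296.5 − 229)/2.5 = 27.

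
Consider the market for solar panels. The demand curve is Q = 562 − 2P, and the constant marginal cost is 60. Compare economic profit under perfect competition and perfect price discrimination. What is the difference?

Inverting demand: P = 281 − 0.5Q.
Perfect competition: P = MC = 60, so 281 − 0.5Q = 60 and Q = 442.
Profit = (60 − 60)·442 = 0.
With perfect price discrimination, output is the efficient level Q = 442 (where demand meets MC), but every buyer pays their willingness to pay: CS = 0 and PS = total surplus.
PS equals the full surplus area, 48841. Profit = 48841 = 48841.
Change in economic profit: 48841 − 0 = 48841.

π rises by 48841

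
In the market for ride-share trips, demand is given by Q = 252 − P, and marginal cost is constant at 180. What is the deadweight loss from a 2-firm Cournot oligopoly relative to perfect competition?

DWL = 288

Inverting demand: P = 252 − Q.
Competitive firms price at marginal cost: P = 180, giving Q = 72.
Cournot with 2 identical firms: the symmetric best-response condition is 252 − 3q = 180. Each firm produces q = 24, total output Q = 48, price P = 204.
DWL is the triangle between Q = 48 and Q = 72: ½·(72 − 48)·(204 − 180) = 288.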